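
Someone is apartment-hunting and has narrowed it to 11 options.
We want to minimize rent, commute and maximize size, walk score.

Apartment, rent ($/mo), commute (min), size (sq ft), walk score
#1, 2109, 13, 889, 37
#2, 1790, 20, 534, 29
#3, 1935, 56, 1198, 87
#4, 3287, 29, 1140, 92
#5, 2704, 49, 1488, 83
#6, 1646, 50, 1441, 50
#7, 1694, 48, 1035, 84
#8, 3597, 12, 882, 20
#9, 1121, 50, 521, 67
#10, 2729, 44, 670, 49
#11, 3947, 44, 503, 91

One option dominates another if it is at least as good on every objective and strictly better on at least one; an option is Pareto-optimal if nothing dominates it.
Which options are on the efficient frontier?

#1: not dominated.
#2: not dominated.
#3: not dominated.
#4: not dominated (best walk score).
#5: not dominated (best size).
#6: not dominated.
#7: not dominated.
#8: not dominated (best commute).
#9: not dominated (best rent).
#10: not dominated.
#11: dominated by #4 (rent 3287≤3947, commute 29≤44, size 1140≥503, walk score 92≥91).

#1, #2, #3, #4, #5, #6, #7, #8, #9, #10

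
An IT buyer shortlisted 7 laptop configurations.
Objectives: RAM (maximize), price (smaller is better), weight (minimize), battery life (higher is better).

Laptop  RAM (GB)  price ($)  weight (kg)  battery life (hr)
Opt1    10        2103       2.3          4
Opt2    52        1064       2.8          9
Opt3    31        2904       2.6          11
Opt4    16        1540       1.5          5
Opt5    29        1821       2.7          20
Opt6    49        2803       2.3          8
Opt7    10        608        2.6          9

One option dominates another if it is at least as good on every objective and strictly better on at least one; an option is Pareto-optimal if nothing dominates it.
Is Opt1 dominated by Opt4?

Opt4 vs Opt1: RAM 16≥10, price 1540≤2103, weight 1.5≤2.3, battery life 5≥4 — Opt4 is at least as good on every objective with at least one strict improvement.

Yes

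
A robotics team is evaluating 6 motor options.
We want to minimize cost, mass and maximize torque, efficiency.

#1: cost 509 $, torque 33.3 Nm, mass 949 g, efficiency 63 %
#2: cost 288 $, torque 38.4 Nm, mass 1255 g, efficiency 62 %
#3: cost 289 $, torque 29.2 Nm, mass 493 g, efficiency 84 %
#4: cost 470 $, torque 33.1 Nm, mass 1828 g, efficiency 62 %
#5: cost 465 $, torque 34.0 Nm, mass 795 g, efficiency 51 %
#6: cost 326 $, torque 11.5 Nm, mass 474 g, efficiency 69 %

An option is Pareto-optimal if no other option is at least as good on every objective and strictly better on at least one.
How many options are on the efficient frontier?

5

#1: not dominated.
#2: not dominated (best cost).
#3: not dominated (best efficiency).
#4: dominated by #2 (cost 288≤470, torque 38.4≥33.1, mass 1255≤1828, efficiency 62≥62).
#5: not dominated.
#6: not dominated (best mass).
Pareto-optimal: #1, #2, #3, #5, #6 → 5.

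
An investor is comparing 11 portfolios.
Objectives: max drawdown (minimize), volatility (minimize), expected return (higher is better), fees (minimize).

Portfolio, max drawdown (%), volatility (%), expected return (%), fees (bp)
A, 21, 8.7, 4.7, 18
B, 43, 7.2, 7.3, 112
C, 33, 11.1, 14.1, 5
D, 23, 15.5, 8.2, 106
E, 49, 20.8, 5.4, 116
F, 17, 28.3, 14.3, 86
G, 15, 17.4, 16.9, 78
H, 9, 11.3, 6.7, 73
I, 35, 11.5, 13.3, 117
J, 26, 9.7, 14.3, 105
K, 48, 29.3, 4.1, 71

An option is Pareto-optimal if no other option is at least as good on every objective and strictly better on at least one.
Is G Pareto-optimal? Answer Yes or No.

A: worse on max drawdown (21 vs 15).
B: worse on max drawdown (43 vs 15).
C: worse on max drawdown (33 vs 15).
D: worse on max drawdown (23 vs 15).
E: worse on max drawdown (49 vs 15).
F: worse on max drawdown (17 vs 15).
H: worse on expected return (6.7 vs 16.9).
I: worse on max drawdown (35 vs 15).
J: worse on max drawdown (26 vs 15).
K: worse on max drawdown (48 vs 15).
No option is at least as good as G on every objective and strictly better on one.

Yes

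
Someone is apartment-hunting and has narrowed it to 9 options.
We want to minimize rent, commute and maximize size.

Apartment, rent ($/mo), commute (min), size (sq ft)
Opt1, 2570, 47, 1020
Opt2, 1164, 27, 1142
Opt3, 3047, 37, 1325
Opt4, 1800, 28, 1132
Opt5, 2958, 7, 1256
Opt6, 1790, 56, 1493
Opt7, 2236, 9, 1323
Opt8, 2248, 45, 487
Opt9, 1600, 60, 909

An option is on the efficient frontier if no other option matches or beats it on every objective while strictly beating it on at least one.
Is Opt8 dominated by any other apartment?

Yes

Opt2 vs Opt8: rent 1164≤2248, commute 27≤45, size 1142≥487 — Opt2 is at least as good on every objective and strictly better on at least one, so Opt2 dominates Opt8.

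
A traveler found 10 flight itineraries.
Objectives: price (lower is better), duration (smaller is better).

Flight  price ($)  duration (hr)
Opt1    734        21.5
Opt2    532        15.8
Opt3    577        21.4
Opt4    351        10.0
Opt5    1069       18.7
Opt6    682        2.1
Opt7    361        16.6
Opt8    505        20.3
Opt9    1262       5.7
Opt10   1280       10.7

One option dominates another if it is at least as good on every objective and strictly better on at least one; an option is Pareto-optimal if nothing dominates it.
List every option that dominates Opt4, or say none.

Opt1: worse on price (734 vs 351).
Opt2: worse on price (532 vs 351).
Opt3: worse on price (577 vs 351).
Opt5: worse on price (1069 vs 351).
Opt6: worse on price (682 vs 351).
Opt7: worse on price (361 vs 351).
Opt8: worse on price (505 vs 351).
Opt9: worse on price (1262 vs 351).
Opt10: worse on price (1280 vs 351).
No option dominates Opt4.

none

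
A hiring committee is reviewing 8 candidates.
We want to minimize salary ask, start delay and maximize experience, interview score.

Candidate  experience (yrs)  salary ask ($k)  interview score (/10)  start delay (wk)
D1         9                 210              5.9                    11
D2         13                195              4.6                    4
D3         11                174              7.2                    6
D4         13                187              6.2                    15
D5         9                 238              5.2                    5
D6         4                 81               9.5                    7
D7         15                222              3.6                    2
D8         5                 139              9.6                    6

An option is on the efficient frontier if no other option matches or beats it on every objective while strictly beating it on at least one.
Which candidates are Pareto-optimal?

D2, D3, D4, D5, D6, D7, D8

D1: dominated by D3 (experience 11≥9, salary ask 174≤210, interview score 7.2≥5.9, start delay 6≤11).
D2: not dominated.
D3: not dominated.
D4: not dominated.
D5: not dominated.
D6: not dominated (best salary ask).
D7: not dominated (best experience).
D8: not dominated (best interview score).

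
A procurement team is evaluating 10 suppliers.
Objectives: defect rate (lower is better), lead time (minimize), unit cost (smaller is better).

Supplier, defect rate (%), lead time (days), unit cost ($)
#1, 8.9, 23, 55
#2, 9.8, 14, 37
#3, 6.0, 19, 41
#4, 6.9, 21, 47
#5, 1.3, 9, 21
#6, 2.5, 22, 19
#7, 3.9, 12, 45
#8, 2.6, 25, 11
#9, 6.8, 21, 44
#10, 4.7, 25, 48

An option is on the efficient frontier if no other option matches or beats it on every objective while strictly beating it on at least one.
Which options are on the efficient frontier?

#5, #6, #8

#1: dominated by #3 (defect rate 6.0≤8.9, lead time 19≤23, unit cost 41≤55).
#2: dominated by #5 (defect rate 1.3≤9.8, lead time 9≤14, unit cost 21≤37).
#3: dominated by #5 (defect rate 1.3≤6.0, lead time 9≤19, unit cost 21≤41).
#4: dominated by #3 (defect rate 6.0≤6.9, lead time 19≤21, unit cost 41≤47).
#5: not dominated (best defect rate).
#6: not dominated.
#7: dominated by #5 (defect rate 1.3≤3.9, lead time 9≤12, unit cost 21≤45).
#8: not dominated (best unit cost).
#9: dominated by #3 (defect rate 6.0≤6.8, lead time 19≤21, unit cost 41≤44).
#10: dominated by #5 (defect rate 1.3≤4.7, lead time 9≤25, unit cost 21≤48).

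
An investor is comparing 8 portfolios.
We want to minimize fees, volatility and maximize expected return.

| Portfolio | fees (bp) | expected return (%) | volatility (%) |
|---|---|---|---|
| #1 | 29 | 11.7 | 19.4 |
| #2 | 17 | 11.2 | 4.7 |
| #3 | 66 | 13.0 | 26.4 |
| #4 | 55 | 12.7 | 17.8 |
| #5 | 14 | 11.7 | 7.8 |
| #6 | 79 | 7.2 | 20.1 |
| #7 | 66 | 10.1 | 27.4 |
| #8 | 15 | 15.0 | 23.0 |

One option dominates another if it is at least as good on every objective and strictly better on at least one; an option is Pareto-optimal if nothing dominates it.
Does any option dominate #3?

Yes

#8 vs #3: fees 15≤66, expected return 15.0≥13.0, volatility 23.0≤26.4 — #8 is at least as good on every objective and strictly better on at least one, so #8 dominates #3.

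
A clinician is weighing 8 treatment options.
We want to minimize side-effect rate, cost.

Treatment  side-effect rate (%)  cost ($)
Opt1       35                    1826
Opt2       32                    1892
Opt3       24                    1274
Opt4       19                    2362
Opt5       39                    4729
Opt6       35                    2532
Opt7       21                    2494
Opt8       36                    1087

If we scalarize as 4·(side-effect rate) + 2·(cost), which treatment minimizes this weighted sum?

Opt1: 4·35 + 2·1826 = 3792
Opt2: 4·32 + 2·1892 = 3912
Opt3: 4·24 + 2·1274 = 2644
Opt4: 4·19 + 2·2362 = 4800
Opt5: 4·39 + 2·4729 = 9614
Opt6: 4·35 + 2·2532 = 5204
Opt7: 4·21 + 2·2494 = 5072
Opt8: 4·36 + 2·1087 = 2318
Lowest: Opt8 at 2318.

Opt8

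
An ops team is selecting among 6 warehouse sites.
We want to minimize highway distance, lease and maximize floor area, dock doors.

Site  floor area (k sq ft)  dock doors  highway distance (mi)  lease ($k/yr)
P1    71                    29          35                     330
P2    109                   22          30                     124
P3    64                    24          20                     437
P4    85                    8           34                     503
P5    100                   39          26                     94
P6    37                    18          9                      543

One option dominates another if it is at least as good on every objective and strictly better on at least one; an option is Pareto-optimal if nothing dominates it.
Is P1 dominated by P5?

Yes

P5 vs P1: floor area 100≥71, dock doors 39≥29, highway distance 26≤35, lease 94≤330 — P5 is at least as good on every objective with at least one strict improvement.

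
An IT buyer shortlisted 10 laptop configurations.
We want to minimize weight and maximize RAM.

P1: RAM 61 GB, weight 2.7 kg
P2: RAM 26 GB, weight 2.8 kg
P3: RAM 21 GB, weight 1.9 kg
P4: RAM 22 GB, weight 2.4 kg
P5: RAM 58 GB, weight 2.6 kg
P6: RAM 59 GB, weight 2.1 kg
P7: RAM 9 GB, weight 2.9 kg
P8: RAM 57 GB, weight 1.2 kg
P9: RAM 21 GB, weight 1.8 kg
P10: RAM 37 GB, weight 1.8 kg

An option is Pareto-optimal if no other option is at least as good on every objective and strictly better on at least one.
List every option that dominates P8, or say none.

none

P1: worse on weight (2.7 vs 1.2).
P2: worse on RAM (26 vs 57).
P3: worse on RAM (21 vs 57).
P4: worse on RAM (22 vs 57).
P5: worse on weight (2.6 vs 1.2).
P6: worse on weight (2.1 vs 1.2).
P7: worse on RAM (9 vs 57).
P9: worse on RAM (21 vs 57).
P10: worse on RAM (37 vs 57).
No option dominates P8.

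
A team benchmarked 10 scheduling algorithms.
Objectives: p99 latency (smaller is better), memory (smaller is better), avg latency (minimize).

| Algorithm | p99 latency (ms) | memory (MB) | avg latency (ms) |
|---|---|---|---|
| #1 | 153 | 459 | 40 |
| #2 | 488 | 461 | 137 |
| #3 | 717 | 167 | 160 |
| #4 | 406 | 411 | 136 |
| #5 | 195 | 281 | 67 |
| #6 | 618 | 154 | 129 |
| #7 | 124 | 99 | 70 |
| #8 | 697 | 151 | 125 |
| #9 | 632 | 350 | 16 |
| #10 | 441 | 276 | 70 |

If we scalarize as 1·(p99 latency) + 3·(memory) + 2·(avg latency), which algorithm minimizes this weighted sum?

#7

#1: 1·153 + 3·459 + 2·40 = 1610
#2: 1·488 + 3·461 + 2·137 = 2145
#3: 1·717 + 3·167 + 2·160 = 1538
#4: 1·406 + 3·411 + 2·136 = 1911
#5: 1·195 + 3·281 + 2·67 = 1172
#6: 1·618 + 3·154 + 2·129 = 1338
#7: 1·124 + 3·99 + 2·70 = 561
#8: 1·697 + 3·151 + 2·125 = 1400
#9: 1·632 + 3·350 + 2·16 = 1714
#10: 1·441 + 3·276 + 2·70 = 1409
Lowest: #7 at 561.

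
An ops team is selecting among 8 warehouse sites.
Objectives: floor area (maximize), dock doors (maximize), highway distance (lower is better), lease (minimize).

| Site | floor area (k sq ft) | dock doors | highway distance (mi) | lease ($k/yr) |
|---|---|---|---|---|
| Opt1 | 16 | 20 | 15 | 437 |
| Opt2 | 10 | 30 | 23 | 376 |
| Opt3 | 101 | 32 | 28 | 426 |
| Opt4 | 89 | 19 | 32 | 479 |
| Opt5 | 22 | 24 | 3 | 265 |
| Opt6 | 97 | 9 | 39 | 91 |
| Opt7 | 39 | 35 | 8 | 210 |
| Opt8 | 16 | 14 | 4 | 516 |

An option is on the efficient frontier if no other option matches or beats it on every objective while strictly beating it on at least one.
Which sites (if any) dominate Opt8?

Opt5: floor area 22≥16, dock doors 24≥14, highway distance 3≤4, lease 265≤516 — dominates Opt8.
Others (Opt1, Opt2, Opt3, Opt4, Opt6, Opt7) are each worse than Opt8 on at least one objective.

Opt5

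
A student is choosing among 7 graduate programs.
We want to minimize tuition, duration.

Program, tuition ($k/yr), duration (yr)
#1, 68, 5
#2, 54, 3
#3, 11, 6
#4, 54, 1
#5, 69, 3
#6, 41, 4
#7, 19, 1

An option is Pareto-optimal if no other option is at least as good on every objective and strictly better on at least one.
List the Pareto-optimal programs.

#3, #7

#1: dominated by #2 (tuition 54≤68, duration 3≤5).
#2: dominated by #4 (tuition 54≤54, duration 1≤3).
#3: not dominated (best tuition).
#4: dominated by #7 (tuition 19≤54, duration 1≤1).
#5: dominated by #2 (tuition 54≤69, duration 3≤3).
#6: dominated by #7 (tuition 19≤41, duration 1≤4).
#7: not dominated.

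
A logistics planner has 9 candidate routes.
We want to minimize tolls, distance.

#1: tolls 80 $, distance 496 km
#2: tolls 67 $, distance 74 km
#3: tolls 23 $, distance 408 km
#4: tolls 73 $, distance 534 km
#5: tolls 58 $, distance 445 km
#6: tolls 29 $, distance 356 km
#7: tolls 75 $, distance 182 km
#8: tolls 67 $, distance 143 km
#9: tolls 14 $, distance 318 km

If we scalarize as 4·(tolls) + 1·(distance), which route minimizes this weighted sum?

#2

#1: 4·80 + 1·496 = 816
#2: 4·67 + 1·74 = 342
#3: 4·23 + 1·408 = 500
#4: 4·73 + 1·534 = 826
#5: 4·58 + 1·445 = 677
#6: 4·29 + 1·356 = 472
#7: 4·75 + 1·182 = 482
#8: 4·67 + 1·143 = 411
#9: 4·14 + 1·318 = 374
Lowest: #2 at 342.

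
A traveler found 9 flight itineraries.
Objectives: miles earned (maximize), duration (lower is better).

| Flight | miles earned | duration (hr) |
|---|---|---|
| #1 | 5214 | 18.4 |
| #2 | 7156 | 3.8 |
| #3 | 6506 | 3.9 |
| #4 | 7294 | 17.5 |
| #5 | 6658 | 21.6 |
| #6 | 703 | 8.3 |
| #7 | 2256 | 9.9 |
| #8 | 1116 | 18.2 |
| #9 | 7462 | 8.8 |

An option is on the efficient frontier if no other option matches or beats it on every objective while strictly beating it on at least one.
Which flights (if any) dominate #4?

#9

#9: miles earned 7462≥7294, duration 8.8≤17.5 — dominates #4.
Others (#1, #2, #3, #5, #6, #7, #8) are each worse than #4 on at least one objective.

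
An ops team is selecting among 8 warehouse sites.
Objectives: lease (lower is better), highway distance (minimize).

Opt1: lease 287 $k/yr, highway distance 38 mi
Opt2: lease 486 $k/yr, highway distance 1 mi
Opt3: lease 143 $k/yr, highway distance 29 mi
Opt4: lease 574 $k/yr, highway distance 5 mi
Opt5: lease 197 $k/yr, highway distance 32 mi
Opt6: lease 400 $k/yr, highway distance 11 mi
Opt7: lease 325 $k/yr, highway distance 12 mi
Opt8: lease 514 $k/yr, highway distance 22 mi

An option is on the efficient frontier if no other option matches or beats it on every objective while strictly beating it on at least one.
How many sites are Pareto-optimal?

4

Opt1: dominated by Opt3 (lease 143≤287, highway distance 29≤38).
Opt2: not dominated (best highway distance).
Opt3: not dominated (best lease).
Opt4: dominated by Opt2 (lease 486≤574, highway distance 1≤5).
Opt5: dominated by Opt3 (lease 143≤197, highway distance 29≤32).
Opt6: not dominated.
Opt7: not dominated.
Opt8: dominated by Opt2 (lease 486≤514, highway distance 1≤22).
Pareto-optimal: Opt2, Opt3, Opt6, Opt7 → 4.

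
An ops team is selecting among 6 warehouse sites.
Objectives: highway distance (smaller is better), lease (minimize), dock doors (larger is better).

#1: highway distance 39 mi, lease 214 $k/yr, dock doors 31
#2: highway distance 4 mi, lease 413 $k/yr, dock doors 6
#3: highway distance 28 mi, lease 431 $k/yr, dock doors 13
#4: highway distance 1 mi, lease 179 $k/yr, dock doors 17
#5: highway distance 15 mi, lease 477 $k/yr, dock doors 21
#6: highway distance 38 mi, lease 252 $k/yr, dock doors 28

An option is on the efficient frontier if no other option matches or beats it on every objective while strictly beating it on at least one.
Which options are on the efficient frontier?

#1, #4, #5, #6

#1: not dominated (best dock doors).
#2: dominated by #4 (highway distance 1≤4, lease 179≤413, dock doors 17≥6).
#3: dominated by #4 (highway distance 1≤28, lease 179≤431, dock doors 17≥13).
#4: not dominated (best highway distance).
#5: not dominated.
#6: not dominated.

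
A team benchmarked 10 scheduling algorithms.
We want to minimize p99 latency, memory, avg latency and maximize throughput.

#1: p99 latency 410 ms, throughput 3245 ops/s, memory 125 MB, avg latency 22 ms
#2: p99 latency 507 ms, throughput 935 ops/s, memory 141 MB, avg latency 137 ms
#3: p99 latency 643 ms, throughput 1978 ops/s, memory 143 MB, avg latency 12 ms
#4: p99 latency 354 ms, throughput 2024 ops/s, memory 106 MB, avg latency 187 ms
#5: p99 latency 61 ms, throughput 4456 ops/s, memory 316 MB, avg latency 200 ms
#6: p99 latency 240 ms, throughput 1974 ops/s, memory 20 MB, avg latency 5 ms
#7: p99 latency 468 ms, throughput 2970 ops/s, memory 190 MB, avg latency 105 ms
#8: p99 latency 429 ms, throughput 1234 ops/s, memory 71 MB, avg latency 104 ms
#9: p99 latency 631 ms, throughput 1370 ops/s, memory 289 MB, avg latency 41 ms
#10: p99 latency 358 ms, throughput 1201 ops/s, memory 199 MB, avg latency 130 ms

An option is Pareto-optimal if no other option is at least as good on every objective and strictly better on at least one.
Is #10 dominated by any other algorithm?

Yes

#6 vs #10: p99 latency 240≤358, throughput 1974≥1201, memory 20≤199, avg latency 5≤130 — #6 is at least as good on every objective and strictly better on at least one, so #6 dominates #10.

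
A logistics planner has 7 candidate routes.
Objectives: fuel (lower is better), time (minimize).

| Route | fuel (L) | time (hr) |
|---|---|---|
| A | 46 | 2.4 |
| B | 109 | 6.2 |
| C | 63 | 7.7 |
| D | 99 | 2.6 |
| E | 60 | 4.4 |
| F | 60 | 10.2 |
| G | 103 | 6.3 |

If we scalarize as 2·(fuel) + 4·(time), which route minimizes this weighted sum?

A: 2·46 + 4·2.4 = 101.6
B: 2·109 + 4·6.2 = 242.8
C: 2·63 + 4·7.7 = 156.8
D: 2·99 + 4·2.6 = 208.4
E: 2·60 + 4·4.4 = 137.6
F: 2·60 + 4·10.2 = 160.8
G: 2·103 + 4·6.3 = 231.2
Lowest: A at 101.6.

A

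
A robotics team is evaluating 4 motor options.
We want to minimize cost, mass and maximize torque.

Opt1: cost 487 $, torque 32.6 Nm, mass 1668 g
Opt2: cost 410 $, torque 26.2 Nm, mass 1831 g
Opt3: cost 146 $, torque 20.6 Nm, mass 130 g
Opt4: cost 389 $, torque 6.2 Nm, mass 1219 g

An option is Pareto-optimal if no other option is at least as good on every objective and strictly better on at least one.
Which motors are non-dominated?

Opt1, Opt2, Opt3

Opt1: not dominated (best torque).
Opt2: not dominated.
Opt3: not dominated (best cost).
Opt4: dominated by Opt3 (cost 146≤389, torque 20.6≥6.2, mass 130≤1219).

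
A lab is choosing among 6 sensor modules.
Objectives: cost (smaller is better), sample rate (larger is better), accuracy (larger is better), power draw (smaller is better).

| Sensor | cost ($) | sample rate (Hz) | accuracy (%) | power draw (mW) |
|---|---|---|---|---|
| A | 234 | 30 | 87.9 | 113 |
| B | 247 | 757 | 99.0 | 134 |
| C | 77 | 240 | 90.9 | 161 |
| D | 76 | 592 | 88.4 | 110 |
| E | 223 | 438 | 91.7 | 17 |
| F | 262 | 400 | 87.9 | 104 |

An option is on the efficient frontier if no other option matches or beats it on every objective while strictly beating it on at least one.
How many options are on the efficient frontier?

4

A: dominated by D (cost 76≤234, sample rate 592≥30, accuracy 88.4≥87.9, power draw 110≤113).
B: not dominated (best sample rate).
C: not dominated.
D: not dominated (best cost).
E: not dominated (best power draw).
F: dominated by E (cost 223≤262, sample rate 438≥400, accuracy 91.7≥87.9, power draw 17≤104).
Pareto-optimal: B, C, D, E → 4.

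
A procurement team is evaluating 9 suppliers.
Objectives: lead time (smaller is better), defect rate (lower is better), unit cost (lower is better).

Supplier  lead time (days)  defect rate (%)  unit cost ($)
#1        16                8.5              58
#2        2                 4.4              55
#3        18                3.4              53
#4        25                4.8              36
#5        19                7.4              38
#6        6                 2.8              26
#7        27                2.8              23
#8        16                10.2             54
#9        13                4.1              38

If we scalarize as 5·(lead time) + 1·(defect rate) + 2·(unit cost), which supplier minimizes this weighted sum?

#1: 5·16 + 1·8.5 + 2·58 = 204.5
#2: 5·2 + 1·4.4 + 2·55 = 124.4
#3: 5·18 + 1·3.4 + 2·53 = 199.4
#4: 5·25 + 1·4.8 + 2·36 = 201.8
#5: 5·19 + 1·7.4 + 2·38 = 178.4
#6: 5·6 + 1·2.8 + 2·26 = 84.8
#7: 5·27 + 1·2.8 + 2·23 = 183.8
#8: 5·16 + 1·10.2 + 2·54 = 198.2
#9: 5·13 + 1·4.1 + 2·38 = 145.1
Lowest: #6 at 84.8.

#6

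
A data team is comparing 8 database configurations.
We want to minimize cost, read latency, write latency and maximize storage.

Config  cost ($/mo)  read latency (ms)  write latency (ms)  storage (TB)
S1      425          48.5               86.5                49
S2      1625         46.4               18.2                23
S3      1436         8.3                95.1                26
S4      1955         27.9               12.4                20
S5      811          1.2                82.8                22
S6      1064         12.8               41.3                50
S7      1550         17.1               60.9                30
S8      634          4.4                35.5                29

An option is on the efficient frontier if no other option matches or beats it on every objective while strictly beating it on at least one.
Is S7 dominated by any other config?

Yes

S6 vs S7: cost 1064≤1550, read latency 12.8≤17.1, write latency 41.3≤60.9, storage 50≥30 — S6 is at least as good on every objective and strictly better on at least one, so S6 dominates S7.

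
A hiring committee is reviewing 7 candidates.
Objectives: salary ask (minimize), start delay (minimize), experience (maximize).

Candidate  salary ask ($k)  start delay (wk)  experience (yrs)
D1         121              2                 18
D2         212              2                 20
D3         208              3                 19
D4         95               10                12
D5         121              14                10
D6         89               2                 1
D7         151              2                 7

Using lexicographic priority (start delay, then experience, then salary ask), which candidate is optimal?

First minimize start delay: best is 2, kept {D1, D2, D6, D7}.
Then maximize experience: best is 20, kept {D2}.

D2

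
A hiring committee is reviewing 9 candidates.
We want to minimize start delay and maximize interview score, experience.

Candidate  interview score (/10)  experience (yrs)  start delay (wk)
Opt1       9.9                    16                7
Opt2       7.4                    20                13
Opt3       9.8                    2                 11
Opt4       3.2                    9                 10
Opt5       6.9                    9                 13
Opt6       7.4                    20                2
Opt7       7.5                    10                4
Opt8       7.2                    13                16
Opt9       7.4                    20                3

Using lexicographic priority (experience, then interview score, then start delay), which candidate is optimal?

Opt6

First maximize experience: best is 20, kept {Opt2, Opt6, Opt9}.
Then maximize interview score: best is 7.4, kept {Opt2, Opt6, Opt9}.
Then minimize start delay: best is 2, kept {Opt6}.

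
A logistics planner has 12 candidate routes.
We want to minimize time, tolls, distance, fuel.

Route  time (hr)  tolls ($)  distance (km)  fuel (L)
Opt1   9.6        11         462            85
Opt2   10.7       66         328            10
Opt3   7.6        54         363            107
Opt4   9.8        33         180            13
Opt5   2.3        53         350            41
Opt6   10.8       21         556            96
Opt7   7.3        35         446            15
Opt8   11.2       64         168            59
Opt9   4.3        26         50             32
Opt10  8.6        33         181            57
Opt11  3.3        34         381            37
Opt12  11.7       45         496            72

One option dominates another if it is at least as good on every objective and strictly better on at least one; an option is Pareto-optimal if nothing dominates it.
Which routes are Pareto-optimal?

Opt1, Opt2, Opt4, Opt5, Opt7, Opt9, Opt11

Opt1: not dominated (best tolls).
Opt2: not dominated (best fuel).
Opt3: dominated by Opt5 (time 2.3≤7.6, tolls 53≤54, distance 350≤363, fuel 41≤107).
Opt4: not dominated.
Opt5: not dominated (best time).
Opt6: dominated by Opt1 (time 9.6≤10.8, tolls 11≤21, distance 462≤556, fuel 85≤96).
Opt7: not dominated.
Opt8: dominated by Opt9 (time 4.3≤11.2, tolls 26≤64, distance 50≤168, fuel 32≤59).
Opt9: not dominated (best distance).
Opt10: dominated by Opt9 (time 4.3≤8.6, tolls 26≤33, distance 50≤181, fuel 32≤57).
Opt11: not dominated.
Opt12: dominated by Opt4 (time 9.8≤11.7, tolls 33≤45, distance 180≤496, fuel 13≤72).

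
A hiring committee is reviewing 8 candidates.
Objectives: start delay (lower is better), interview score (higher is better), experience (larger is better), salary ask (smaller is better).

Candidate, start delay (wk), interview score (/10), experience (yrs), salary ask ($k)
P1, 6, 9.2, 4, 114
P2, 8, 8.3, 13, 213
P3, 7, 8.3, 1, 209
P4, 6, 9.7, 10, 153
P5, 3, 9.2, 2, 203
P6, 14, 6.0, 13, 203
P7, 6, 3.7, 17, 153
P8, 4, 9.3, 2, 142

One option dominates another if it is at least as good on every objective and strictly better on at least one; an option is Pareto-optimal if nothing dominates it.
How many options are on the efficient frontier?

7

P1: not dominated (best salary ask).
P2: not dominated.
P3: dominated by P1 (start delay 6≤7, interview score 9.2≥8.3, experience 4≥1, salary ask 114≤209).
P4: not dominated (best interview score).
P5: not dominated (best start delay).
P6: not dominated.
P7: not dominated (best experience).
P8: not dominated.
Pareto-optimal: P1, P2, P4, P5, P6, P7, P8 → 7.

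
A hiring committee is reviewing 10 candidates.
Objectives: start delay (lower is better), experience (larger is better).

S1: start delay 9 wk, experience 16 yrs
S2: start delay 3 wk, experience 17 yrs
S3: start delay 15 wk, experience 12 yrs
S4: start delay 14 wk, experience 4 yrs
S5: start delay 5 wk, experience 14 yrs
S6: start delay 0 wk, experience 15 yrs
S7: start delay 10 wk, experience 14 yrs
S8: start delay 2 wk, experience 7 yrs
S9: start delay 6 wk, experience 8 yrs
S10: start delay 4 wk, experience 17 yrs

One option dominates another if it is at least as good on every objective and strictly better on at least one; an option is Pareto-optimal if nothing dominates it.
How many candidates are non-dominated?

S1: dominated by S2 (start delay 3≤9, experience 17≥16).
S2: not dominated.
S3: dominated by S1 (start delay 9≤15, experience 16≥12).
S4: dominated by S1 (start delay 9≤14, experience 16≥4).
S5: dominated by S2 (start delay 3≤5, experience 17≥14).
S6: not dominated (best start delay).
S7: dominated by S1 (start delay 9≤10, experience 16≥14).
S8: dominated by S6 (start delay 0≤2, experience 15≥7).
S9: dominated by S2 (start delay 3≤6, experience 17≥8).
S10: dominated by S2 (start delay 3≤4, experience 17≥17).
Pareto-optimal: S2, S6 → 2.

2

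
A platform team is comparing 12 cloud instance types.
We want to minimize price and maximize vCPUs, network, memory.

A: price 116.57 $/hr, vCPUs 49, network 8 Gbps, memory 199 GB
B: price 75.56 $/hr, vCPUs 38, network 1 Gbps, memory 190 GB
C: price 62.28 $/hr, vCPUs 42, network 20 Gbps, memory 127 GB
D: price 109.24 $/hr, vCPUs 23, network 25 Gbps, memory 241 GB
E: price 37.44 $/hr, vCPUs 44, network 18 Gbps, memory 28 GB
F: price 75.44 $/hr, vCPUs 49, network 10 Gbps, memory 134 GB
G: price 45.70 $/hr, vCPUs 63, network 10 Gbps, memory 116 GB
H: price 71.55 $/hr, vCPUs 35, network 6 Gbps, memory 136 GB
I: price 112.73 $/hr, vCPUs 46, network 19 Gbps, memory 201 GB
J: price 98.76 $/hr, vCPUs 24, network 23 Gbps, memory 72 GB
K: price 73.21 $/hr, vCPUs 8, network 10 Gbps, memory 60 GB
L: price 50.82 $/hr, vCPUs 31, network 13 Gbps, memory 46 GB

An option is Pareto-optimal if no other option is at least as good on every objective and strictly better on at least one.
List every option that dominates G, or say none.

A: worse on price (116.57 vs 45.70).
B: worse on price (75.56 vs 45.70).
C: worse on price (62.28 vs 45.70).
D: worse on price (109.24 vs 45.70).
E: worse on vCPUs (44 vs 63).
F: worse on price (75.44 vs 45.70).
H: worse on price (71.55 vs 45.70).
I: worse on price (112.73 vs 45.70).
J: worse on price (98.76 vs 45.70).
K: worse on price (73.21 vs 45.70).
L: worse on price (50.82 vs 45.70).
No option dominates G.

none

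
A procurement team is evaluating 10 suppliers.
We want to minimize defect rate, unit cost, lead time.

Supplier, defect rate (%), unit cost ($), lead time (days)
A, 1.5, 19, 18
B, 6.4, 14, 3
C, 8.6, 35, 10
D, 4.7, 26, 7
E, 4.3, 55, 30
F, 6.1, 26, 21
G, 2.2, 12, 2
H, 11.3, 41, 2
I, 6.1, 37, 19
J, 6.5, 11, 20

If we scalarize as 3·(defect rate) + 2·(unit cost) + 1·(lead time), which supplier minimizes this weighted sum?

A: 3·1.5 + 2·19 + 1·18 = 60.5
B: 3·6.4 + 2·14 + 1·3 = 50.2
C: 3·8.6 + 2·35 + 1·10 = 105.8
D: 3·4.7 + 2·26 + 1·7 = 73.1
E: 3·4.3 + 2·55 + 1·30 = 152.9
F: 3·6.1 + 2·26 + 1·21 = 91.3
G: 3·2.2 + 2·12 + 1·2 = 32.6
H: 3·11.3 + 2·41 + 1·2 = 117.9
I: 3·6.1 + 2·37 + 1·19 = 111.3
J: 3·6.5 + 2·11 + 1·20 = 61.5
Lowest: G at 32.6.

G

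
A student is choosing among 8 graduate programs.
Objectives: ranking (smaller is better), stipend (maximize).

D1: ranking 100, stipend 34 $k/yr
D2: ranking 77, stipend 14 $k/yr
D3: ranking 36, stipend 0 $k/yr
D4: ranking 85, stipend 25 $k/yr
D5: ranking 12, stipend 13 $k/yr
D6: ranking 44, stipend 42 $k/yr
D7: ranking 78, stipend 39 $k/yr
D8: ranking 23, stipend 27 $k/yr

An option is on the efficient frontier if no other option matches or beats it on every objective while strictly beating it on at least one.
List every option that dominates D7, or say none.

D6

D6: ranking 44≤78, stipend 42≥39 — dominates D7.
Others (D1, D2, D3, D4, D5, D8) are each worse than D7 on at least one objective.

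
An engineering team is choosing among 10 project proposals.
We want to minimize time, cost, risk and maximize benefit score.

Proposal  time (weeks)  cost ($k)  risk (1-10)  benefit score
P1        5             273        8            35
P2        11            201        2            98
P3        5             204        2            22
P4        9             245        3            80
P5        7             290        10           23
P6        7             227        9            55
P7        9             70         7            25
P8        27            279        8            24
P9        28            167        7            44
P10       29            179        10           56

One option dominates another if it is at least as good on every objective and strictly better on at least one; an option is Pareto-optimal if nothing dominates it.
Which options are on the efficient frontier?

P1, P2, P3, P4, P6, P7, P9, P10

P1: not dominated.
P2: not dominated (best benefit score).
P3: not dominated.
P4: not dominated.
P5: dominated by P1 (time 5≤7, cost 273≤290, risk 8≤10, benefit score 35≥23).
P6: not dominated.
P7: not dominated (best cost).
P8: dominated by P1 (time 5≤27, cost 273≤279, risk 8≤8, benefit score 35≥24).
P9: not dominated.
P10: not dominated.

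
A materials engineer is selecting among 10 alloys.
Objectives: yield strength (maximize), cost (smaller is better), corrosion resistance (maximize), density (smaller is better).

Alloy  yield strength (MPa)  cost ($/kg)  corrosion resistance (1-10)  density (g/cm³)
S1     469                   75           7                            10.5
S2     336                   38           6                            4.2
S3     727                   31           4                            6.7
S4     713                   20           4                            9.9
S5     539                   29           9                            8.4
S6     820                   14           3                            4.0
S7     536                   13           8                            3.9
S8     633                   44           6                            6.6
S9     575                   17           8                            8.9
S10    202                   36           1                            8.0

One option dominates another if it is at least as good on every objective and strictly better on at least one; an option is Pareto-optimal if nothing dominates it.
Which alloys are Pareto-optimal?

S3, S4, S5, S6, S7, S8, S9

S1: dominated by S5 (yield strength 539≥469, cost 29≤75, corrosion resistance 9≥7, density 8.4≤10.5).
S2: dominated by S7 (yield strength 536≥336, cost 13≤38, corrosion resistance 8≥6, density 3.9≤4.2).
S3: not dominated.
S4: not dominated.
S5: not dominated (best corrosion resistance).
S6: not dominated (best yield strength).
S7: not dominated (best cost).
S8: not dominated.
S9: not dominated.
S10: dominated by S3 (yield strength 727≥202, cost 31≤36, corrosion resistance 4≥1, density 6.7≤8.0).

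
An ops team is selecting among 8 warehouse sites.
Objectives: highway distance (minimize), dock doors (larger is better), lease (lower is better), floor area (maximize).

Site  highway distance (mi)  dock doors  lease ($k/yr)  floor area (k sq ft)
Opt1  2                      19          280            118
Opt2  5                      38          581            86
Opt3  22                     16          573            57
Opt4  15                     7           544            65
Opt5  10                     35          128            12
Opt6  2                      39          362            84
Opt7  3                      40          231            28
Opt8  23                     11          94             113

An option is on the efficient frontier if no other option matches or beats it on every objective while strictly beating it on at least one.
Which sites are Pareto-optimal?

Opt1, Opt2, Opt5, Opt6, Opt7, Opt8

Opt1: not dominated (best floor area).
Opt2: not dominated.
Opt3: dominated by Opt1 (highway distance 2≤22, dock doors 19≥16, lease 280≤573, floor area 118≥57).
Opt4: dominated by Opt1 (highway distance 2≤15, dock doors 19≥7, lease 280≤544, floor area 118≥65).
Opt5: not dominated.
Opt6: not dominated.
Opt7: not dominated (best dock doors).
Opt8: not dominated (best lease).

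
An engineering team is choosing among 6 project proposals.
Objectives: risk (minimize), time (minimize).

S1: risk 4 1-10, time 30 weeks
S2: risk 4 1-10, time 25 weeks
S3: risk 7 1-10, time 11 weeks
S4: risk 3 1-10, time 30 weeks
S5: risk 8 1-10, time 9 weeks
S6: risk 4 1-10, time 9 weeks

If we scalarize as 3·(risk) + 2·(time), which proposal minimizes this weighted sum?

S6

S1: 3·4 + 2·30 = 72
S2: 3·4 + 2·25 = 62
S3: 3·7 + 2·11 = 43
S4: 3·3 + 2·30 = 69
S5: 3·8 + 2·9 = 42
S6: 3·4 + 2·9 = 30
Lowest: S6 at 30.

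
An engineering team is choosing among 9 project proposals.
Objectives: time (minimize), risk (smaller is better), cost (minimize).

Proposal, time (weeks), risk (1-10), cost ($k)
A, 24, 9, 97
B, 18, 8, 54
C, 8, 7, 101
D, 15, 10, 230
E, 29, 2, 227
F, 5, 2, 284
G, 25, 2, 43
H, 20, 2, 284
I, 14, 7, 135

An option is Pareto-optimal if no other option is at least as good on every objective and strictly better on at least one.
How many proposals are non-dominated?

A: dominated by B (time 18≤24, risk 8≤9, cost 54≤97).
B: not dominated.
C: not dominated.
D: dominated by C (time 8≤15, risk 7≤10, cost 101≤230).
E: dominated by G (time 25≤29, risk 2≤2, cost 43≤227).
F: not dominated (best time).
G: not dominated (best cost).
H: dominated by F (time 5≤20, risk 2≤2, cost 284≤284).
I: dominated by C (time 8≤14, risk 7≤7, cost 101≤135).
Pareto-optimal: B, C, F, G → 4.

4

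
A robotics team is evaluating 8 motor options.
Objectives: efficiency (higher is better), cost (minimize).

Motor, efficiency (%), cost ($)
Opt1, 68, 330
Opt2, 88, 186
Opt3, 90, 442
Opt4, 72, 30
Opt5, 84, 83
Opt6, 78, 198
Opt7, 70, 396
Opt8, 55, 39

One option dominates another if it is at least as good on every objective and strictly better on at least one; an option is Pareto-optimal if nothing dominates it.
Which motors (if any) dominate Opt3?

Opt1: worse on efficiency (68 vs 90).
Opt2: worse on efficiency (88 vs 90).
Opt4: worse on efficiency (72 vs 90).
Opt5: worse on efficiency (84 vs 90).
Opt6: worse on efficiency (78 vs 90).
Opt7: worse on efficiency (70 vs 90).
Opt8: worse on efficiency (55 vs 90).
No option dominates Opt3.

none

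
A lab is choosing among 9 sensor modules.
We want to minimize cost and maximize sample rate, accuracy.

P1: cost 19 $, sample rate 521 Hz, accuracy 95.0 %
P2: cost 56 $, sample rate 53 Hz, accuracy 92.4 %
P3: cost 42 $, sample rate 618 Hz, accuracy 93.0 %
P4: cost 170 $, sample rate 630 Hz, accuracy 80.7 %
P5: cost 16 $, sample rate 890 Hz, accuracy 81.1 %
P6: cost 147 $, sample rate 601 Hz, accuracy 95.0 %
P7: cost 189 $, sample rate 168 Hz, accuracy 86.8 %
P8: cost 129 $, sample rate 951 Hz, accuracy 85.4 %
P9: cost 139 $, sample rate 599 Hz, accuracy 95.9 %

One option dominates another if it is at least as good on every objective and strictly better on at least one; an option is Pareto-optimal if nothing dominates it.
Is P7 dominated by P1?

Yes

P1 vs P7: cost 19≤189, sample rate 521≥168, accuracy 95.0≥86.8 — P1 is at least as good on every objective with at least one strict improvement.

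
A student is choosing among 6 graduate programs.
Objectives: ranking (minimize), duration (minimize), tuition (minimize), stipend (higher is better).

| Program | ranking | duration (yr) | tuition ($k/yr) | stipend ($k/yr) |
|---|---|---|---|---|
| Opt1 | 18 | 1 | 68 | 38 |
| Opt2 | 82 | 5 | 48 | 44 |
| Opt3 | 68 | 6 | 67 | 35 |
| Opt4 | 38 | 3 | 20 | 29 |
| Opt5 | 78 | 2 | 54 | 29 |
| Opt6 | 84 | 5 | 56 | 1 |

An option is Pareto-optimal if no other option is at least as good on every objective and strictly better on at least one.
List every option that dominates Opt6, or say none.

Opt2, Opt4, Opt5

Opt2: ranking 82≤84, duration 5≤5, tuition 48≤56, stipend 44≥1 — dominates Opt6.
Opt4: ranking 38≤84, duration 3≤5, tuition 20≤56, stipend 29≥1 — dominates Opt6.
Opt5: ranking 78≤84, duration 2≤5, tuition 54≤56, stipend 29≥1 — dominates Opt6.
Others (Opt1, Opt3) are each worse than Opt6 on at least one objective.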